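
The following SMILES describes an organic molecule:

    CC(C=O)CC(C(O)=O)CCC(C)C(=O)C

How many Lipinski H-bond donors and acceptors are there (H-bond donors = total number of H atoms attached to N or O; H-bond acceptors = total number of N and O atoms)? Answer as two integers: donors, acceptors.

Donors: find every N or O and count the H atoms it carries.
  atom 4 (O): bond orders sum to 2 → 0 H
  atom 8 (O): bond orders sum to 1 → 1 H
  atom 9 (O): bond orders sum to 2 → 0 H
  atom 15 (O): bond orders sum to 2 → 0 H
Lipinski HBD = 1.
Acceptors: N atoms = 0, O atoms = 4 → HBA = 4.

1, 4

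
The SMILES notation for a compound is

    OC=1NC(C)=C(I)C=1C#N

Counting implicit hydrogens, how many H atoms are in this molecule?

Walk through each heavy atom and fill implicit hydrogens from standard valence (C 4, N 3, O 2, S 2, halogen 1):
  atom 1: O, bond orders sum to 1 (valence 2) → 1 H
  atom 2: C, bond orders sum to 4 (valence 4) → 0 H
  atom 3: N, bond orders sum to 2 (valence 3) → 1 H
  atom 4: C, bond orders sum to 4 (valence 4) → 0 H
  atom 5: C, bond orders sum to 1 (valence 4) → 3 H
  atom 6: C, bond orders sum to 4 (valence 4) → 0 H
  atom 7: I (halogen, monovalent) → 0 H
  atom 8: C, bond orders sum to 4 (valence 4) → 0 H
  atom 9: C, bond orders sum to 4 (valence 4) → 0 H
  atom 10: N, bond orders sum to 3 (valence 3) → 0 H
Total hydrogens: 5.

5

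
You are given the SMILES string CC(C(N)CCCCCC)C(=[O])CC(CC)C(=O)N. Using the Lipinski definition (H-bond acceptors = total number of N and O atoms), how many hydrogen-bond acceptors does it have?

4

N atoms: 2; O atoms: 2.
Lipinski HBA = 2 + 2 = 4.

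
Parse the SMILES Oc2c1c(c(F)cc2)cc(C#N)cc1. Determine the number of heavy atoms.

Every atom symbol written in the SMILES (organic subset) is one heavy atom; implicit H are not written.
Heavy atoms by element → C:11, F:1, N:1, O:1.
Total: 14.

14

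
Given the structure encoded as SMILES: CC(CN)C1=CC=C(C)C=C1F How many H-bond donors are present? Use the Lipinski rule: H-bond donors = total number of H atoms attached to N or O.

Donors: find every N or O and count the H atoms it carries.
  atom 4 (N): bond orders sum to 1 → 2 H
Lipinski HBD = 2.

2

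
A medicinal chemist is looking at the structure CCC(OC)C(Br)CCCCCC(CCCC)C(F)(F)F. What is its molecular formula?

C16H30BrF3O

Walk through each heavy atom and fill implicit hydrogens from standard valence (C 4, N 3, O 2, S 2, halogen 1):
  atom 1: C, bond orders sum to 1 (valence 4) → 3 H
  atom 2: C, bond orders sum to 2 (valence 4) → 2 H
  atom 3: C, bond orders sum to 3 (valence 4) → 1 H
  atom 4: O, bond orders sum to 2 (valence 2) → 0 H
  atom 5: C, bond orders sum to 1 (valence 4) → 3 H
  atom 6: C, bond orders sum to 3 (valence 4) → 1 H
  atom 7: Br (halogen, monovalent) → 0 H
  atom 8: C, bond orders sum to 2 (valence 4) → 2 H
  atom 9: C, bond orders sum to 2 (valence 4) → 2 H
  atom 10: C, bond orders sum to 2 (valence 4) → 2 H
  atom 11: C, bond orders sum to 2 (valence 4) → 2 H
  atom 12: C, bond orders sum to 2 (valence 4) → 2 H
  atom 13: C, bond orders sum to 3 (valence 4) → 1 H
  atom 14: C, bond orders sum to 2 (valence 4) → 2 H
  atom 15: C, bond orders sum to 2 (valence 4) → 2 H
  atom 16: C, bond orders sum to 2 (valence 4) → 2 H
  atom 17: C, bond orders sum to 1 (valence 4) → 3 H
  atom 18: C, bond orders sum to 4 (valence 4) → 0 H
  atom 19: F (halogen, monovalent) → 0 H
  atom 20: F (halogen, monovalent) → 0 H
  atom 21: F (halogen, monovalent) → 0 H
Totals → C:16, H:30, Br:1, F:3, O:1.
In Hill order: C16H30BrF3O.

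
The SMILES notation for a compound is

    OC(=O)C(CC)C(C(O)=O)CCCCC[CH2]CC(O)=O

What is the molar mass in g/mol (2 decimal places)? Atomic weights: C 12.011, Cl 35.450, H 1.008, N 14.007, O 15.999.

288.34 g/mol

First, the molecular formula is C14H24O6 (counting implicit H from valence).
  C: 14 × 12.011 = 168.154
  H: 24 × 1.008 = 24.192
  O: 6 × 15.999 = 95.994
Sum: 14×12.011 + 24×1.008 + 6×15.999 = 288.340 → 288.34 g/mol.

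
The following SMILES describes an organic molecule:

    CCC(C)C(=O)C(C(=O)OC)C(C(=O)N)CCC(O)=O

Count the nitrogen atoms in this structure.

Scan the SMILES for N atoms (remember two-letter symbols like Cl and Br are single atoms).
Nitrogen count: 1.

1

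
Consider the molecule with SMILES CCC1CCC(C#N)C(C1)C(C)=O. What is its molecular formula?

Walk through each heavy atom and fill implicit hydrogens from standard valence (C 4, N 3, O 2, S 2, halogen 1):
  atom 1: C, bond orders sum to 1 (valence 4) → 3 H
  atom 2: C, bond orders sum to 2 (valence 4) → 2 H
  atom 3: C, bond orders sum to 3 (valence 4) → 1 H
  atom 4: C, bond orders sum to 2 (valence 4) → 2 H
  atom 5: C, bond orders sum to 2 (valence 4) → 2 H
  atom 6: C, bond orders sum to 3 (valence 4) → 1 H
  atom 7: C, bond orders sum to 4 (valence 4) → 0 H
  atom 8: N, bond orders sum to 3 (valence 3) → 0 H
  atom 9: C, bond orders sum to 3 (valence 4) → 1 H
  atom 10: C, bond orders sum to 2 (valence 4) → 2 H
  atom 11: C, bond orders sum to 4 (valence 4) → 0 H
  atom 12: C, bond orders sum to 1 (valence 4) → 3 H
  atom 13: O, bond orders sum to 2 (valence 2) → 0 H
Totals → C:11, H:17, N:1, O:1.
In Hill order: C11H17NO.

C11H17NO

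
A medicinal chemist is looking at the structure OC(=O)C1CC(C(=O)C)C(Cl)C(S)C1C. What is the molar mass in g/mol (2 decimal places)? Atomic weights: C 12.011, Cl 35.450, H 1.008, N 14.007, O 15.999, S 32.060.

250.74 g/mol

First, the molecular formula is C10H15ClO3S (counting implicit H from valence).
  C: 10 × 12.011 = 120.110
  Cl: 1 × 35.450 = 35.450
  H: 15 × 1.008 = 15.120
  O: 3 × 15.999 = 47.997
  S: 1 × 32.060 = 32.060
Sum: 10×12.011 + 1×35.450 + 15×1.008 + 3×15.999 + 1×32.060 = 250.737 → 250.74 g/mol.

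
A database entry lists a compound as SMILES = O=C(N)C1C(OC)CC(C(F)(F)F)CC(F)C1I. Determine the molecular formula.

C10H14F4INO2

Walk through each heavy atom and fill implicit hydrogens from standard valence (C 4, N 3, O 2, S 2, halogen 1):
  atom 1: O, bond orders sum to 2 (valence 2) → 0 H
  atom 2: C, bond orders sum to 4 (valence 4) → 0 H
  atom 3: N, bond orders sum to 1 (valence 3) → 2 H
  atom 4: C, bond orders sum to 3 (valence 4) → 1 H
  atom 5: C, bond orders sum to 3 (valence 4) → 1 H
  atom 6: O, bond orders sum to 2 (valence 2) → 0 H
  atom 7: C, bond orders sum to 1 (valence 4) → 3 H
  atom 8: C, bond orders sum to 2 (valence 4) → 2 H
  atom 9: C, bond orders sum to 3 (valence 4) → 1 H
  atom 10: C, bond orders sum to 4 (valence 4) → 0 H
  atom 11: F (halogen, monovalent) → 0 H
  atom 12: F (halogen, monovalent) → 0 H
  atom 13: F (halogen, monovalent) → 0 H
  atom 14: C, bond orders sum to 2 (valence 4) → 2 H
  atom 15: C, bond orders sum to 3 (valence 4) → 1 H
  atom 16: F (halogen, monovalent) → 0 H
  atom 17: C, bond orders sum to 3 (valence 4) → 1 H
  atom 18: I (halogen, monovalent) → 0 H
Totals → C:10, H:14, F:4, I:1, N:1, O:2.
In Hill order: C10H14F4INO2.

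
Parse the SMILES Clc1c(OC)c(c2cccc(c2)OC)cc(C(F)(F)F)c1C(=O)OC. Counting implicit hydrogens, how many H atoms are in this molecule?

14

Walk through each heavy atom and fill implicit hydrogens from standard valence (C 4, N 3, O 2, S 2, halogen 1); for lowercase aromatic atoms, an aromatic c carries 1 H when it has two neighbours and 0 H with three, and aromatic n carries 0 H:
  atom 1: Cl (halogen, monovalent) → 0 H
  atom 2: aromatic c, 3 neighbours → 0 H
  atom 3: aromatic c, 3 neighbours → 0 H
  atom 4: O, bond orders sum to 2 (valence 2) → 0 H
  atom 5: C, bond orders sum to 1 (valence 4) → 3 H
  atom 6: aromatic c, 3 neighbours → 0 H
  atom 7: aromatic c, 3 neighbours → 0 H
  atom 8: aromatic c, 2 neighbours → 1 H
  atom 9: aromatic c, 2 neighbours → 1 H
  atom 10: aromatic c, 2 neighbours → 1 H
  atom 11: aromatic c, 3 neighbours → 0 H
  atom 12: aromatic c, 2 neighbours → 1 H
  atom 13: O, bond orders sum to 2 (valence 2) → 0 H
  atom 14: C, bond orders sum to 1 (valence 4) → 3 H
  atom 15: aromatic c, 2 neighbours → 1 H
  atom 16: aromatic c, 3 neighbours → 0 H
  atom 17: C, bond orders sum to 4 (valence 4) → 0 H
  atom 18: F (halogen, monovalent) → 0 H
  atom 19: F (halogen, monovalent) → 0 H
  atom 20: F (halogen, monovalent) → 0 H
  atom 21: aromatic c, 3 neighbours → 0 H
  atom 22: C, bond orders sum to 4 (valence 4) → 0 H
  atom 23: O, bond orders sum to 2 (valence 2) → 0 H
  atom 24: O, bond orders sum to 2 (valence 2) → 0 H
  atom 25: C, bond orders sum to 1 (valence 4) → 3 H
Total hydrogens: 14.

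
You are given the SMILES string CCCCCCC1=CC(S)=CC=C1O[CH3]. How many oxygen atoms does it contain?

Scan the SMILES for O atoms (remember two-letter symbols like Cl and Br are single atoms).
Oxygen count: 1.

1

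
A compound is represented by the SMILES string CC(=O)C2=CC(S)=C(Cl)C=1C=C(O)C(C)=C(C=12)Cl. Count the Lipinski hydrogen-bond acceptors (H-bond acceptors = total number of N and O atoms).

N atoms: 0; O atoms: 2.
Lipinski HBA = 0 + 2 = 2.

2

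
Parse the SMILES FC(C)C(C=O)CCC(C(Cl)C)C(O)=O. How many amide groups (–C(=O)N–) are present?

Scan the SMILES for the amide motif — none present.
Groups that are present: 1 aldehyde, 1 carboxylic acid.

0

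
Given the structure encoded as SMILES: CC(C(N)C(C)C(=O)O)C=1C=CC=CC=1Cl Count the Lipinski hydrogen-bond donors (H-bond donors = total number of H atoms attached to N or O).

Donors: find every N or O and count the H atoms it carries.
  atom 4 (N): bond orders sum to 1 → 2 H
  atom 8 (O): bond orders sum to 2 → 0 H
  atom 9 (O): bond orders sum to 1 → 1 H
Lipinski HBD = 3.

3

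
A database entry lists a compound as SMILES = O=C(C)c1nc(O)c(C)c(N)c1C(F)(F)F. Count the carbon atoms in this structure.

Count every carbon token in the SMILES (each C, including those in ring-closure positions and inside branches).
Carbon count: 9.

9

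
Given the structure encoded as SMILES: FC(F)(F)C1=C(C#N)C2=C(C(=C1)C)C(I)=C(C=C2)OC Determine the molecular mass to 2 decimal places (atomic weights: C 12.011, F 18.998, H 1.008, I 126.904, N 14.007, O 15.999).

391.13 g/mol

First, the molecular formula is C14H9F3INO (counting implicit H from valence).
  C: 14 × 12.011 = 168.154
  F: 3 × 18.998 = 56.994
  H: 9 × 1.008 = 9.072
  I: 1 × 126.904 = 126.904
  N: 1 × 14.007 = 14.007
  O: 1 × 15.999 = 15.999
Sum: 14×12.011 + 3×18.998 + 9×1.008 + 1×126.904 + 1×14.007 + 1×15.999 = 391.130 → 391.13 g/mol.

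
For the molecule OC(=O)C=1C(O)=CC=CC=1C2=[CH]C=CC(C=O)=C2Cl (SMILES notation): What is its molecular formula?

C14H9ClO4

Walk through each heavy atom and fill implicit hydrogens from standard valence (C 4, N 3, O 2, S 2, halogen 1):
  atom 1: O, bond orders sum to 1 (valence 2) → 1 H
  atom 2: C, bond orders sum to 4 (valence 4) → 0 H
  atom 3: O, bond orders sum to 2 (valence 2) → 0 H
  atom 4: C, bond orders sum to 4 (valence 4) → 0 H
  atom 5: C, bond orders sum to 4 (valence 4) → 0 H
  atom 6: O, bond orders sum to 1 (valence 2) → 1 H
  atom 7: C, bond orders sum to 3 (valence 4) → 1 H
  atom 8: C, bond orders sum to 3 (valence 4) → 1 H
  atom 9: C, bond orders sum to 3 (valence 4) → 1 H
  atom 10: C, bond orders sum to 4 (valence 4) → 0 H
  atom 11: C, bond orders sum to 4 (valence 4) → 0 H
  atom 12: C with explicit H count 1
  atom 13: C, bond orders sum to 3 (valence 4) → 1 H
  atom 14: C, bond orders sum to 3 (valence 4) → 1 H
  atom 15: C, bond orders sum to 4 (valence 4) → 0 H
  atom 16: C, bond orders sum to 3 (valence 4) → 1 H
  atom 17: O, bond orders sum to 2 (valence 2) → 0 H
  atom 18: C, bond orders sum to 4 (valence 4) → 0 H
  atom 19: Cl (halogen, monovalent) → 0 H
Totals → C:14, H:9, Cl:1, O:4.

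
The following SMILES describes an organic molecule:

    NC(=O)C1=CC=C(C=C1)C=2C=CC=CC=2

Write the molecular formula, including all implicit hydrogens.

C13H11NO

Walk through each heavy atom and fill implicit hydrogens from standard valence (C 4, N 3, O 2, S 2, halogen 1):
  atom 1: N, bond orders sum to 1 (valence 3) → 2 H
  atom 2: C, bond orders sum to 4 (valence 4) → 0 H
  atom 3: O, bond orders sum to 2 (valence 2) → 0 H
  atom 4: C, bond orders sum to 4 (valence 4) → 0 H
  atom 5: C, bond orders sum to 3 (valence 4) → 1 H
  atom 6: C, bond orders sum to 3 (valence 4) → 1 H
  atom 7: C, bond orders sum to 4 (valence 4) → 0 H
  atom 8: C, bond orders sum to 3 (valence 4) → 1 H
  atom 9: C, bond orders sum to 3 (valence 4) → 1 H
  atom 10: C, bond orders sum to 4 (valence 4) → 0 H
  atom 11: C, bond orders sum to 3 (valence 4) → 1 H
  atom 12: C, bond orders sum to 3 (valence 4) → 1 H
  atom 13: C, bond orders sum to 3 (valence 4) → 1 H
  atom 14: C, bond orders sum to 3 (valence 4) → 1 H
  atom 15: C, bond orders sum to 3 (valence 4) → 1 H
Totals → C:13, H:11, N:1, O:1.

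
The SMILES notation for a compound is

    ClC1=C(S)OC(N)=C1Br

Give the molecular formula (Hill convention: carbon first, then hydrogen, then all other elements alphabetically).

Walk through each heavy atom and fill implicit hydrogens from standard valence (C 4, N 3, O 2, S 2, halogen 1):
  atom 1: Cl (halogen, monovalent) → 0 H
  atom 2: C, bond orders sum to 4 (valence 4) → 0 H
  atom 3: C, bond orders sum to 4 (valence 4) → 0 H
  atom 4: S, bond orders sum to 1 (valence 2) → 1 H
  atom 5: O, bond orders sum to 2 (valence 2) → 0 H
  atom 6: C, bond orders sum to 4 (valence 4) → 0 H
  atom 7: N, bond orders sum to 1 (valence 3) → 2 H
  atom 8: C, bond orders sum to 4 (valence 4) → 0 H
  atom 9: Br (halogen, monovalent) → 0 H
Totals → C:4, H:3, Br:1, Cl:1, N:1, O:1, S:1.

C4H3BrClNOS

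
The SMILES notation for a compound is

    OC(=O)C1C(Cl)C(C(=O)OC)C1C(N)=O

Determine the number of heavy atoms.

15

Every atom symbol written in the SMILES (organic subset) is one heavy atom; implicit H are not written.
Heavy atoms by element → C:8, Cl:1, N:1, O:5.
Total: 15.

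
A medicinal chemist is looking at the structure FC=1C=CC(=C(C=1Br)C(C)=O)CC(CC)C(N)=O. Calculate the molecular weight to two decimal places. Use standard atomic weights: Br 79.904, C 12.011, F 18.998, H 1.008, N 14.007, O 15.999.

First, the molecular formula is C13H15BrFNO2 (counting implicit H from valence).
  Br: 1 × 79.904 = 79.904
  C: 13 × 12.011 = 156.143
  F: 1 × 18.998 = 18.998
  H: 15 × 1.008 = 15.120
  N: 1 × 14.007 = 14.007
  O: 2 × 15.999 = 31.998
Sum: 1×79.904 + 13×12.011 + 1×18.998 + 15×1.008 + 1×14.007 + 2×15.999 = 316.170 → 316.17 g/mol.

316.17 g/mol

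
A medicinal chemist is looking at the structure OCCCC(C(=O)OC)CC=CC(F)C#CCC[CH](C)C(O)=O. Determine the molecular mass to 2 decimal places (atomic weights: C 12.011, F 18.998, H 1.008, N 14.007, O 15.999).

First, the molecular formula is C17H25FO5 (counting implicit H from valence).
  C: 17 × 12.011 = 204.187
  F: 1 × 18.998 = 18.998
  H: 25 × 1.008 = 25.200
  O: 5 × 15.999 = 79.995
Sum: 17×12.011 + 1×18.998 + 25×1.008 + 5×15.999 = 328.380 → 328.38 g/mol.

328.38 g/mol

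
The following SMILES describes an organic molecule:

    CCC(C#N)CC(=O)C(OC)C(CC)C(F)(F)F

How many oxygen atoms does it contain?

2

Scan the SMILES for O atoms (remember two-letter symbols like Cl and Br are single atoms).
Oxygen count: 2.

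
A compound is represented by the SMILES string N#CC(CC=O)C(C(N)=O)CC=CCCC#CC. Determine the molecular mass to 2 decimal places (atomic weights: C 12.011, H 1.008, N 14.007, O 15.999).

246.31 g/mol

First, the molecular formula is C14H18N2O2 (counting implicit H from valence).
  C: 14 × 12.011 = 168.154
  H: 18 × 1.008 = 18.144
  N: 2 × 14.007 = 28.014
  O: 2 × 15.999 = 31.998
Sum: 14×12.011 + 18×1.008 + 2×14.007 + 2×15.999 = 246.310 → 246.31 g/mol.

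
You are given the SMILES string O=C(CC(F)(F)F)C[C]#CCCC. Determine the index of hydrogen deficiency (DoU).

3

Molecular formula: C9H11F3O.
DoU = (2C + 2 + N − H − X) / 2, where X is the halogen count and O/S are ignored.
    = (2·9 + 2 + 0 − 11 − 3) / 2 = 6 / 2 = 3.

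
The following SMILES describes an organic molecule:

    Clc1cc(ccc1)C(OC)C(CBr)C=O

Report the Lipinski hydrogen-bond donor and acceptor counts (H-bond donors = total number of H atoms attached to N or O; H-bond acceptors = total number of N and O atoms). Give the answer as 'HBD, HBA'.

0, 2

Donors: find every N or O and count the H atoms it carries.
  atom 9 (O): bond orders sum to 2 → 0 H
  atom 15 (O): bond orders sum to 2 → 0 H
Lipinski HBD = 0.
Acceptors: N atoms = 0, O atoms = 2 → HBA = 2.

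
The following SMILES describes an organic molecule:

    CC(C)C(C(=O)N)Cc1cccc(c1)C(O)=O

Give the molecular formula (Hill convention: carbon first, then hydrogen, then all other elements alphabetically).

C13H17NO3

Walk through each heavy atom and fill implicit hydrogens from standard valence (C 4, N 3, O 2, S 2, halogen 1); for lowercase aromatic atoms, an aromatic c carries 1 H when it has two neighbours and 0 H with three, and aromatic n carries 0 H:
  atom 1: C, bond orders sum to 1 (valence 4) → 3 H
  atom 2: C, bond orders sum to 3 (valence 4) → 1 H
  atom 3: C, bond orders sum to 1 (valence 4) → 3 H
  atom 4: C, bond orders sum to 3 (valence 4) → 1 H
  atom 5: C, bond orders sum to 4 (valence 4) → 0 H
  atom 6: O, bond orders sum to 2 (valence 2) → 0 H
  atom 7: N, bond orders sum to 1 (valence 3) → 2 H
  atom 8: C, bond orders sum to 2 (valence 4) → 2 H
  atom 9: aromatic c, 3 neighbours → 0 H
  atom 10: aromatic c, 2 neighbours → 1 H
  atom 11: aromatic c, 2 neighbours → 1 H
  atom 12: aromatic c, 2 neighbours → 1 H
  atom 13: aromatic c, 3 neighbours → 0 H
  atom 14: aromatic c, 2 neighbours → 1 H
  atom 15: C, bond orders sum to 4 (valence 4) → 0 H
  atom 16: O, bond orders sum to 1 (valence 2) → 1 H
  atom 17: O, bond orders sum to 2 (valence 2) → 0 H
Totals → C:13, H:17, N:1, O:3.
In Hill order: C13H17NO3.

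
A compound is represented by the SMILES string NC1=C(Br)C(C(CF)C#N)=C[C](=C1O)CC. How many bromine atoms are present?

Scan the SMILES for Br atoms (remember two-letter symbols like Cl and Br are single atoms).
Bromine count: 1.

1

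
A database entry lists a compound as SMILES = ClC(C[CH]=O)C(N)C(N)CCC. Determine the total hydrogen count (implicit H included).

Walk through each heavy atom and fill implicit hydrogens from standard valence (C 4, N 3, O 2, S 2, halogen 1):
  atom 1: Cl (halogen, monovalent) → 0 H
  atom 2: C, bond orders sum to 3 (valence 4) → 1 H
  atom 3: C, bond orders sum to 2 (valence 4) → 2 H
  atom 4: C with explicit H count 1
  atom 5: O, bond orders sum to 2 (valence 2) → 0 H
  atom 6: C, bond orders sum to 3 (valence 4) → 1 H
  atom 7: N, bond orders sum to 1 (valence 3) → 2 H
  atom 8: C, bond orders sum to 3 (valence 4) → 1 H
  atom 9: N, bond orders sum to 1 (valence 3) → 2 H
  atom 10: C, bond orders sum to 2 (valence 4) → 2 H
  atom 11: C, bond orders sum to 2 (valence 4) → 2 H
  atom 12: C, bond orders sum to 1 (valence 4) → 3 H
Total hydrogens: 17.

17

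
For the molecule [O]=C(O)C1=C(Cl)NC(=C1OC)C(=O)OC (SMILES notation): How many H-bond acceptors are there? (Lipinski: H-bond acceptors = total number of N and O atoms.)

N atoms: 1; O atoms: 5.
Lipinski HBA = 1 + 5 = 6.

6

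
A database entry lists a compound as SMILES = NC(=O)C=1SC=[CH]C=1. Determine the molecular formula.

Walk through each heavy atom and fill implicit hydrogens from standard valence (C 4, N 3, O 2, S 2, halogen 1):
  atom 1: N, bond orders sum to 1 (valence 3) → 2 H
  atom 2: C, bond orders sum to 4 (valence 4) → 0 H
  atom 3: O, bond orders sum to 2 (valence 2) → 0 H
  atom 4: C, bond orders sum to 4 (valence 4) → 0 H
  atom 5: S, bond orders sum to 2 (valence 2) → 0 H
  atom 6: C, bond orders sum to 3 (valence 4) → 1 H
  atom 7: C with explicit H count 1
  atom 8: C, bond orders sum to 3 (valence 4) → 1 H
Totals → C:5, H:5, N:1, O:1, S:1.

C5H5NOS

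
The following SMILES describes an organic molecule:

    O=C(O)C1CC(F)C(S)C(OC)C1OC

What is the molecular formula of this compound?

C9H15FO4S

Walk through each heavy atom and fill implicit hydrogens from standard valence (C 4, N 3, O 2, S 2, halogen 1):
  atom 1: O, bond orders sum to 2 (valence 2) → 0 H
  atom 2: C, bond orders sum to 4 (valence 4) → 0 H
  atom 3: O, bond orders sum to 1 (valence 2) → 1 H
  atom 4: C, bond orders sum to 3 (valence 4) → 1 H
  atom 5: C, bond orders sum to 2 (valence 4) → 2 H
  atom 6: C, bond orders sum to 3 (valence 4) → 1 H
  atom 7: F (halogen, monovalent) → 0 H
  atom 8: C, bond orders sum to 3 (valence 4) → 1 H
  atom 9: S, bond orders sum to 1 (valence 2) → 1 H
  atom 10: C, bond orders sum to 3 (valence 4) → 1 H
  atom 11: O, bond orders sum to 2 (valence 2) → 0 H
  atom 12: C, bond orders sum to 1 (valence 4) → 3 H
  atom 13: C, bond orders sum to 3 (valence 4) → 1 H
  atom 14: O, bond orders sum to 2 (valence 2) → 0 H
  atom 15: C, bond orders sum to 1 (valence 4) → 3 H
Totals → C:9, H:15, F:1, O:4, S:1.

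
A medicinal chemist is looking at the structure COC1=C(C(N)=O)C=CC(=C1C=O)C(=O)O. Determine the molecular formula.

C10H9NO5

Walk through each heavy atom and fill implicit hydrogens from standard valence (C 4, N 3, O 2, S 2, halogen 1):
  atom 1: C, bond orders sum to 1 (valence 4) → 3 H
  atom 2: O, bond orders sum to 2 (valence 2) → 0 H
  atom 3: C, bond orders sum to 4 (valence 4) → 0 H
  atom 4: C, bond orders sum to 4 (valence 4) → 0 H
  atom 5: C, bond orders sum to 4 (valence 4) → 0 H
  atom 6: N, bond orders sum to 1 (valence 3) → 2 H
  atom 7: O, bond orders sum to 2 (valence 2) → 0 H
  atom 8: C, bond orders sum to 3 (valence 4) → 1 H
  atom 9: C, bond orders sum to 3 (valence 4) → 1 H
  atom 10: C, bond orders sum to 4 (valence 4) → 0 H
  atom 11: C, bond orders sum to 4 (valence 4) → 0 H
  atom 12: C, bond orders sum to 3 (valence 4) → 1 H
  atom 13: O, bond orders sum to 2 (valence 2) → 0 H
  atom 14: C, bond orders sum to 4 (valence 4) → 0 H
  atom 15: O, bond orders sum to 2 (valence 2) → 0 H
  atom 16: O, bond orders sum to 1 (valence 2) → 1 H
Totals → C:10, H:9, N:1, O:5.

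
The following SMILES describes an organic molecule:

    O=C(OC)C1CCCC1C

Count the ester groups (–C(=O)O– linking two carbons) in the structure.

The ester motif appears at heavy-atom position 2 in the SMILES.
Ester count: 1.

1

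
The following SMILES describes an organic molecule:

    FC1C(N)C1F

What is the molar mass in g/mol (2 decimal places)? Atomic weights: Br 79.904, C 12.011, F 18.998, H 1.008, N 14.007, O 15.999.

93.08 g/mol

First, the molecular formula is C3H5F2N (counting implicit H from valence).
  C: 3 × 12.011 = 36.033
  F: 2 × 18.998 = 37.996
  H: 5 × 1.008 = 5.040
  N: 1 × 14.007 = 14.007
Sum: 3×12.011 + 2×18.998 + 5×1.008 + 1×14.007 = 93.076 → 93.08 g/mol.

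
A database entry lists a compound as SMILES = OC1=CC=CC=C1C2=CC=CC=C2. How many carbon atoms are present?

Count every carbon token in the SMILES (each C, including those in ring-closure positions and inside branches).
Carbon count: 12.

12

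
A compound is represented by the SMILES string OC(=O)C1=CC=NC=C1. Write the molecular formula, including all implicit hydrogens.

Walk through each heavy atom and fill implicit hydrogens from standard valence (C 4, N 3, O 2, S 2, halogen 1):
  atom 1: O, bond orders sum to 1 (valence 2) → 1 H
  atom 2: C, bond orders sum to 4 (valence 4) → 0 H
  atom 3: O, bond orders sum to 2 (valence 2) → 0 H
  atom 4: C, bond orders sum to 4 (valence 4) → 0 H
  atom 5: C, bond orders sum to 3 (valence 4) → 1 H
  atom 6: C, bond orders sum to 3 (valence 4) → 1 H
  atom 7: N, bond orders sum to 3 (valence 3) → 0 H
  atom 8: C, bond orders sum to 3 (valence 4) → 1 H
  atom 9: C, bond orders sum to 3 (valence 4) → 1 H
Totals → C:6, H:5, N:1, O:2.
In Hill order: C6H5NO2.

C6H5NO2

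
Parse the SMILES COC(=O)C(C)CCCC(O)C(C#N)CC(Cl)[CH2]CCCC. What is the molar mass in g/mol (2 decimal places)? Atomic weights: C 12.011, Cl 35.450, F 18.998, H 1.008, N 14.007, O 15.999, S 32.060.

First, the molecular formula is C17H30ClNO3 (counting implicit H from valence).
  C: 17 × 12.011 = 204.187
  Cl: 1 × 35.450 = 35.450
  H: 30 × 1.008 = 30.240
  N: 1 × 14.007 = 14.007
  O: 3 × 15.999 = 47.997
Sum: 17×12.011 + 1×35.450 + 30×1.008 + 1×14.007 + 3×15.999 = 331.881 → 331.88 g/mol.

331.88 g/mol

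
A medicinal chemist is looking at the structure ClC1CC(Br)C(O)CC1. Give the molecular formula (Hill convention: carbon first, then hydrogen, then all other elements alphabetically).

C6H10BrClO

Walk through each heavy atom and fill implicit hydrogens from standard valence (C 4, N 3, O 2, S 2, halogen 1):
  atom 1: Cl (halogen, monovalent) → 0 H
  atom 2: C, bond orders sum to 3 (valence 4) → 1 H
  atom 3: C, bond orders sum to 2 (valence 4) → 2 H
  atom 4: C, bond orders sum to 3 (valence 4) → 1 H
  atom 5: Br (halogen, monovalent) → 0 H
  atom 6: C, bond orders sum to 3 (valence 4) → 1 H
  atom 7: O, bond orders sum to 1 (valence 2) → 1 H
  atom 8: C, bond orders sum to 2 (valence 4) → 2 H
  atom 9: C, bond orders sum to 2 (valence 4) → 2 H
Totals → C:6, H:10, Br:1, Cl:1, O:1.
In Hill order: C6H10BrClO.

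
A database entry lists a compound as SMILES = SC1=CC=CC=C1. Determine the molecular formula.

Walk through each heavy atom and fill implicit hydrogens from standard valence (C 4, N 3, O 2, S 2, halogen 1):
  atom 1: S, bond orders sum to 1 (valence 2) → 1 H
  atom 2: C, bond orders sum to 4 (valence 4) → 0 H
  atom 3: C, bond orders sum to 3 (valence 4) → 1 H
  atom 4: C, bond orders sum to 3 (valence 4) → 1 H
  atom 5: C, bond orders sum to 3 (valence 4) → 1 H
  atom 6: C, bond orders sum to 3 (valence 4) → 1 H
  atom 7: C, bond orders sum to 3 (valence 4) → 1 H
Totals → C:6, H:6, S:1.

C6H6S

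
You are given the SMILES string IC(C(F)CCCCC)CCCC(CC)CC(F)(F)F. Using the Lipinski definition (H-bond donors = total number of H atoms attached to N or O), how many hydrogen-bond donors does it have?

Donors: find every N or O and count the H atoms it carries.
  (no N or O atoms present)
Lipinski HBD = 0.

0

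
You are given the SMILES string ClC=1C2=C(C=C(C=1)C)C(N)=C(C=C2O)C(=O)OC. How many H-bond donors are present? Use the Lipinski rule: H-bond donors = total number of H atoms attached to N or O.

Donors: find every N or O and count the H atoms it carries.
  atom 10 (N): bond orders sum to 1 → 2 H
  atom 14 (O): bond orders sum to 1 → 1 H
  atom 16 (O): bond orders sum to 2 → 0 H
  atom 17 (O): bond orders sum to 2 → 0 H
Lipinski HBD = 3.

3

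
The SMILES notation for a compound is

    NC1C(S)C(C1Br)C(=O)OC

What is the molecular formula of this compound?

Walk through each heavy atom and fill implicit hydrogens from standard valence (C 4, N 3, O 2, S 2, halogen 1):
  atom 1: N, bond orders sum to 1 (valence 3) → 2 H
  atom 2: C, bond orders sum to 3 (valence 4) → 1 H
  atom 3: C, bond orders sum to 3 (valence 4) → 1 H
  atom 4: S, bond orders sum to 1 (valence 2) → 1 H
  atom 5: C, bond orders sum to 3 (valence 4) → 1 H
  atom 6: C, bond orders sum to 3 (valence 4) → 1 H
  atom 7: Br (halogen, monovalent) → 0 H
  atom 8: C, bond orders sum to 4 (valence 4) → 0 H
  atom 9: O, bond orders sum to 2 (valence 2) → 0 H
  atom 10: O, bond orders sum to 2 (valence 2) → 0 H
  atom 11: C, bond orders sum to 1 (valence 4) → 3 H
Totals → C:6, H:10, Br:1, N:1, O:2, S:1.

C6H10BrNO2S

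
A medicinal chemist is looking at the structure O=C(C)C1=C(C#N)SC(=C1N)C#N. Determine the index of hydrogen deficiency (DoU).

8

Degree of unsaturation = (number of rings) + (number of π bonds).
Ring closures in the SMILES: 1.
π bonds: 3 double bonds (each 1 DoU), 2 triple bonds (each 2 DoU) → 7 DoU from unsaturation.
Total DoU = 1 + 7 = 8.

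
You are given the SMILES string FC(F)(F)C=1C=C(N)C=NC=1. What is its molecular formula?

C6H5F3N2

Walk through each heavy atom and fill implicit hydrogens from standard valence (C 4, N 3, O 2, S 2, halogen 1):
  atom 1: F (halogen, monovalent) → 0 H
  atom 2: C, bond orders sum to 4 (valence 4) → 0 H
  atom 3: F (halogen, monovalent) → 0 H
  atom 4: F (halogen, monovalent) → 0 H
  atom 5: C, bond orders sum to 4 (valence 4) → 0 H
  atom 6: C, bond orders sum to 3 (valence 4) → 1 H
  atom 7: C, bond orders sum to 4 (valence 4) → 0 H
  atom 8: N, bond orders sum to 1 (valence 3) → 2 H
  atom 9: C, bond orders sum to 3 (valence 4) → 1 H
  atom 10: N, bond orders sum to 3 (valence 3) → 0 H
  atom 11: C, bond orders sum to 3 (valence 4) → 1 H
Totals → C:6, H:5, F:3, N:2.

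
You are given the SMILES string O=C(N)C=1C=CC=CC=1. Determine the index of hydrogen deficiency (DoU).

5

Degree of unsaturation = (number of rings) + (number of π bonds).
Ring closures in the SMILES: 1.
π bonds: 4 double bonds (each 1 DoU) → 4 DoU from unsaturation.
Total DoU = 1 + 4 = 5.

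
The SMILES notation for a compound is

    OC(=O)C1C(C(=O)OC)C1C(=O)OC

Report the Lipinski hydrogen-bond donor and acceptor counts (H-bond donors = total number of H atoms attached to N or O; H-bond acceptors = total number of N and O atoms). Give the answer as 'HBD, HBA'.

Donors: find every N or O and count the H atoms it carries.
  atom 1 (O): bond orders sum to 1 → 1 H
  atom 3 (O): bond orders sum to 2 → 0 H
  atom 7 (O): bond orders sum to 2 → 0 H
  atom 8 (O): bond orders sum to 2 → 0 H
  atom 12 (O): bond orders sum to 2 → 0 H
  atom 13 (O): bond orders sum to 2 → 0 H
Lipinski HBD = 1.
Acceptors: N atoms = 0, O atoms = 6 → HBA = 6.

1, 6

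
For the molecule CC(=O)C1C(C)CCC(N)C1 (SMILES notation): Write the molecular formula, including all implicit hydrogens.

Walk through each heavy atom and fill implicit hydrogens from standard valence (C 4, N 3, O 2, S 2, halogen 1):
  atom 1: C, bond orders sum to 1 (valence 4) → 3 H
  atom 2: C, bond orders sum to 4 (valence 4) → 0 H
  atom 3: O, bond orders sum to 2 (valence 2) → 0 H
  atom 4: C, bond orders sum to 3 (valence 4) → 1 H
  atom 5: C, bond orders sum to 3 (valence 4) → 1 H
  atom 6: C, bond orders sum to 1 (valence 4) → 3 H
  atom 7: C, bond orders sum to 2 (valence 4) → 2 H
  atom 8: C, bond orders sum to 2 (valence 4) → 2 H
  atom 9: C, bond orders sum to 3 (valence 4) → 1 H
  atom 10: N, bond orders sum to 1 (valence 3) → 2 H
  atom 11: C, bond orders sum to 2 (valence 4) → 2 H
Totals → C:9, H:17, N:1, O:1.

C9H17NO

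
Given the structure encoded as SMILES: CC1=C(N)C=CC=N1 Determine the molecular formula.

Walk through each heavy atom and fill implicit hydrogens from standard valence (C 4, N 3, O 2, S 2, halogen 1):
  atom 1: C, bond orders sum to 1 (valence 4) → 3 H
  atom 2: C, bond orders sum to 4 (valence 4) → 0 H
  atom 3: C, bond orders sum to 4 (valence 4) → 0 H
  atom 4: N, bond orders sum to 1 (valence 3) → 2 H
  atom 5: C, bond orders sum to 3 (valence 4) → 1 H
  atom 6: C, bond orders sum to 3 (valence 4) → 1 H
  atom 7: C, bond orders sum to 3 (valence 4) → 1 H
  atom 8: N, bond orders sum to 3 (valence 3) → 0 H
Totals → C:6, H:8, N:2.
In Hill order: C6H8N2.

C6H8N2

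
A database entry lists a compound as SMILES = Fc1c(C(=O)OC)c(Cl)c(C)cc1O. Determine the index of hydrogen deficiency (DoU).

5

Molecular formula: C9H8ClFO3.
DoU = (2C + 2 + N − H − X) / 2, where X is the halogen count and O/S are ignored.
    = (2·9 + 2 + 0 − 8 − 2) / 2 = 10 / 2 = 5.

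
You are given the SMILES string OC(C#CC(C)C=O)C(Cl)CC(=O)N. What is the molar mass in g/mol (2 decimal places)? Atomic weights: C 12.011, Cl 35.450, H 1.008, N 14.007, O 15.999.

217.65 g/mol

First, the molecular formula is C9H12ClNO3 (counting implicit H from valence).
  C: 9 × 12.011 = 108.099
  Cl: 1 × 35.450 = 35.450
  H: 12 × 1.008 = 12.096
  N: 1 × 14.007 = 14.007
  O: 3 × 15.999 = 47.997
Sum: 9×12.011 + 1×35.450 + 12×1.008 + 1×14.007 + 3×15.999 = 217.649 → 217.65 g/mol.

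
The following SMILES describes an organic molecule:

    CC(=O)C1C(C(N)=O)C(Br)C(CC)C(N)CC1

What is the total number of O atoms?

2

Scan the SMILES for O atoms (remember two-letter symbols like Cl and Br are single atoms).
Oxygen count: 2.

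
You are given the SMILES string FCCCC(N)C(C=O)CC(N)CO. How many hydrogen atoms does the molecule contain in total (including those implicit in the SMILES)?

Walk through each heavy atom and fill implicit hydrogens from standard valence (C 4, N 3, O 2, S 2, halogen 1):
  atom 1: F (halogen, monovalent) → 0 H
  atom 2: C, bond orders sum to 2 (valence 4) → 2 H
  atom 3: C, bond orders sum to 2 (valence 4) → 2 H
  atom 4: C, bond orders sum to 2 (valence 4) → 2 H
  atom 5: C, bond orders sum to 3 (valence 4) → 1 H
  atom 6: N, bond orders sum to 1 (valence 3) → 2 H
  atom 7: C, bond orders sum to 3 (valence 4) → 1 H
  atom 8: C, bond orders sum to 3 (valence 4) → 1 H
  atom 9: O, bond orders sum to 2 (valence 2) → 0 H
  atom 10: C, bond orders sum to 2 (valence 4) → 2 H
  atom 11: C, bond orders sum to 3 (valence 4) → 1 H
  atom 12: N, bond orders sum to 1 (valence 3) → 2 H
  atom 13: C, bond orders sum to 2 (valence 4) → 2 H
  atom 14: O, bond orders sum to 1 (valence 2) → 1 H
Total hydrogens: 19.

19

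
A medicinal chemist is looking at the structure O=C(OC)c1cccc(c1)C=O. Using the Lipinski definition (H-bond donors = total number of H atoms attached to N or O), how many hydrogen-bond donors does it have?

Donors: find every N or O and count the H atoms it carries.
  atom 1 (O): bond orders sum to 2 → 0 H
  atom 3 (O): bond orders sum to 2 → 0 H
  atom 12 (O): bond orders sum to 2 → 0 H
Lipinski HBD = 0.

0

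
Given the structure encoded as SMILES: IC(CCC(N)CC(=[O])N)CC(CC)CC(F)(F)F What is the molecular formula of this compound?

C12H22F3IN2O

Walk through each heavy atom and fill implicit hydrogens from standard valence (C 4, N 3, O 2, S 2, halogen 1):
  atom 1: I (halogen, monovalent) → 0 H
  atom 2: C, bond orders sum to 3 (valence 4) → 1 H
  atom 3: C, bond orders sum to 2 (valence 4) → 2 H
  atom 4: C, bond orders sum to 2 (valence 4) → 2 H
  atom 5: C, bond orders sum to 3 (valence 4) → 1 H
  atom 6: N, bond orders sum to 1 (valence 3) → 2 H
  atom 7: C, bond orders sum to 2 (valence 4) → 2 H
  atom 8: C, bond orders sum to 4 (valence 4) → 0 H
  atom 9: O with explicit H count 0
  atom 10: N, bond orders sum to 1 (valence 3) → 2 H
  atom 11: C, bond orders sum to 2 (valence 4) → 2 H
  atom 12: C, bond orders sum to 3 (valence 4) → 1 H
  atom 13: C, bond orders sum to 2 (valence 4) → 2 H
  atom 14: C, bond orders sum to 1 (valence 4) → 3 H
  atom 15: C, bond orders sum to 2 (valence 4) → 2 H
  atom 16: C, bond orders sum to 4 (valence 4) → 0 H
  atom 17: F (halogen, monovalent) → 0 H
  atom 18: F (halogen, monovalent) → 0 H
  atom 19: F (halogen, monovalent) → 0 H
Totals → C:12, H:22, F:3, I:1, N:2, O:1.
In Hill order: C12H22F3IN2O.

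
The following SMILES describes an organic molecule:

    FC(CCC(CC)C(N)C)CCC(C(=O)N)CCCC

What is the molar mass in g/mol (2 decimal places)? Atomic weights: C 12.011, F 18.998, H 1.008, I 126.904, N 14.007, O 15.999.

288.45 g/mol

First, the molecular formula is C16H33FN2O (counting implicit H from valence).
  C: 16 × 12.011 = 192.176
  F: 1 × 18.998 = 18.998
  H: 33 × 1.008 = 33.264
  N: 2 × 14.007 = 28.014
  O: 1 × 15.999 = 15.999
Sum: 16×12.011 + 1×18.998 + 33×1.008 + 2×14.007 + 1×15.999 = 288.451 → 288.45 g/mol.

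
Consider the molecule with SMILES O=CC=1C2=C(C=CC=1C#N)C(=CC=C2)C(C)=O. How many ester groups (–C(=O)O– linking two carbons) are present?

Scan the SMILES for the ester motif — none present.
Groups that are present: 1 aldehyde, 1 ketone, 1 nitrile.

0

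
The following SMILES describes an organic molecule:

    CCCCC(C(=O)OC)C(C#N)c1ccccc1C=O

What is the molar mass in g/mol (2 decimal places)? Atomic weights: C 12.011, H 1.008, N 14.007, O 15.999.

First, the molecular formula is C16H19NO3 (counting implicit H from valence).
  C: 16 × 12.011 = 192.176
  H: 19 × 1.008 = 19.152
  N: 1 × 14.007 = 14.007
  O: 3 × 15.999 = 47.997
Sum: 16×12.011 + 19×1.008 + 1×14.007 + 3×15.999 = 273.332 → 273.33 g/mol.

273.33 g/mol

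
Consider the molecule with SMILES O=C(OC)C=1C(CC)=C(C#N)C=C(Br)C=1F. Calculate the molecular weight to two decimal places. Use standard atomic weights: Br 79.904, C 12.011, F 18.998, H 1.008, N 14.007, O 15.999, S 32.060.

286.10 g/mol

First, the molecular formula is C11H9BrFNO2 (counting implicit H from valence).
  Br: 1 × 79.904 = 79.904
  C: 11 × 12.011 = 132.121
  F: 1 × 18.998 = 18.998
  H: 9 × 1.008 = 9.072
  N: 1 × 14.007 = 14.007
  O: 2 × 15.999 = 31.998
Sum: 1×79.904 + 11×12.011 + 1×18.998 + 9×1.008 + 1×14.007 + 2×15.999 = 286.100 → 286.10 g/mol.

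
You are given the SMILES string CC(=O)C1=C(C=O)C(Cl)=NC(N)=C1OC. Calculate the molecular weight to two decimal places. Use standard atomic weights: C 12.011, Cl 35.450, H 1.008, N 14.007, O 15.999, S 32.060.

228.63 g/mol

First, the molecular formula is C9H9ClN2O3 (counting implicit H from valence).
  C: 9 × 12.011 = 108.099
  Cl: 1 × 35.450 = 35.450
  H: 9 × 1.008 = 9.072
  N: 2 × 14.007 = 28.014
  O: 3 × 15.999 = 47.997
Sum: 9×12.011 + 1×35.450 + 9×1.008 + 2×14.007 + 3×15.999 = 228.632 → 228.63 g/mol.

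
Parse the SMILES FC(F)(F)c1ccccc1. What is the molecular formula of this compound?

Walk through each heavy atom and fill implicit hydrogens from standard valence (C 4, N 3, O 2, S 2, halogen 1); for lowercase aromatic atoms, an aromatic c carries 1 H when it has two neighbours and 0 H with three, and aromatic n carries 0 H:
  atom 1: F (halogen, monovalent) → 0 H
  atom 2: C, bond orders sum to 4 (valence 4) → 0 H
  atom 3: F (halogen, monovalent) → 0 H
  atom 4: F (halogen, monovalent) → 0 H
  atom 5: aromatic c, 3 neighbours → 0 H
  atom 6: aromatic c, 2 neighbours → 1 H
  atom 7: aromatic c, 2 neighbours → 1 H
  atom 8: aromatic c, 2 neighbours → 1 H
  atom 9: aromatic c, 2 neighbours → 1 H
  atom 10: aromatic c, 2 neighbours → 1 H
Totals → C:7, H:5, F:3.
In Hill order: C7H5F3.

C7H5F3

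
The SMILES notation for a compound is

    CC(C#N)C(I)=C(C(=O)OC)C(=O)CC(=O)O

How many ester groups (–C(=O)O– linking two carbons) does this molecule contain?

The ester motif appears at heavy-atom position 8 in the SMILES.
Other groups present: 1 alkene, 1 carboxylic acid, 1 ketone, 1 nitrile.
Ester count: 1.

1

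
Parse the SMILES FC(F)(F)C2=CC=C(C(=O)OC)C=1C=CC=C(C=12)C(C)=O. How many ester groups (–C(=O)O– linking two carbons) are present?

1

The ester motif appears at heavy-atom position 9 in the SMILES.
Other groups present: 1 ketone.
Ester count: 1.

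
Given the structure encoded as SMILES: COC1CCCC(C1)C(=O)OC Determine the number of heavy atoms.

12

Every atom symbol written in the SMILES (organic subset) is one heavy atom; implicit H are not written.
Heavy atoms by element → C:9, O:3.
Total: 12.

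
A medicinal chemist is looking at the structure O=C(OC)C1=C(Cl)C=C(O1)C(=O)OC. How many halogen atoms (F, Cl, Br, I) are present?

1

Halogen atoms appear at heavy-atom position 7 (1×Cl).
Other groups present: 2 ester.
Halogen count: 1.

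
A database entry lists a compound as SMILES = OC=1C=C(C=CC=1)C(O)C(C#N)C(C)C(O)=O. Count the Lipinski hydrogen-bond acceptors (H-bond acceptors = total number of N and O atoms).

N atoms: 1; O atoms: 4.
Lipinski HBA = 1 + 4 = 5.

5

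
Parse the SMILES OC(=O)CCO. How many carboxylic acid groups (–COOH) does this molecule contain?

The carboxylic acid motif appears at heavy-atom position 2 in the SMILES.
Other groups present: 1 hydroxyl.
Carboxylic acid count: 1.

1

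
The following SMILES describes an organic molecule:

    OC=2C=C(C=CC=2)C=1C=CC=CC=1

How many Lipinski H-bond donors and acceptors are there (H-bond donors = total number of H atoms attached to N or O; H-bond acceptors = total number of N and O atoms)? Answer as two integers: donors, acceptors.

1, 1

Donors: find every N or O and count the H atoms it carries.
  atom 1 (O): bond orders sum to 1 → 1 H
Lipinski HBD = 1.
Acceptors: N atoms = 0, O atoms = 1 → HBA = 1.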